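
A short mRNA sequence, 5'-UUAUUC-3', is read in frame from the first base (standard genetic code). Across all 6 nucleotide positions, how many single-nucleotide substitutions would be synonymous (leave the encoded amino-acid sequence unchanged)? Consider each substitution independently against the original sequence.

3

Codon 1 (UUA, Leu): 2 synonymous substitutions.
Codon 2 (UUC, Phe): 1 synonymous substitution.
Total: 2 + 1 = 3.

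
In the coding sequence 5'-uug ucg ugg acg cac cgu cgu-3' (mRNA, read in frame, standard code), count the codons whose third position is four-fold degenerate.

4

Codon 1 UUG (Leu): third position 2-fold.
Codon 2 UCG (Ser): third position 4-fold.
Codon 3 UGG (Trp): third position 1-fold.
Codon 4 ACG (Thr): third position 4-fold.
Codon 5 CAC (His): third position 2-fold.
Codon 6 CGU (Arg): third position 4-fold.
Codon 7 CGU (Arg): third position 4-fold.
Four-fold degenerate third positions: 4.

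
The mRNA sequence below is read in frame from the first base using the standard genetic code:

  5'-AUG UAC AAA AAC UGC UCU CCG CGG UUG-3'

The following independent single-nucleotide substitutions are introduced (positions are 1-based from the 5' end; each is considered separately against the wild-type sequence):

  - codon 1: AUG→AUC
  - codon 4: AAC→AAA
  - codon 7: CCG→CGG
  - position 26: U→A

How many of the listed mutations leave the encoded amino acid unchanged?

Codon 1: AUG (Met) → AUC (Ile) — missense.
Codon 4: AAC (Asn) → AAA (Lys) — missense.
Codon 7: CCG (Pro) → CGG (Arg) — missense.
Codon 9: UUG (Leu) → UAG (Stop) — nonsense.
Synonymous: 0 of 4.

0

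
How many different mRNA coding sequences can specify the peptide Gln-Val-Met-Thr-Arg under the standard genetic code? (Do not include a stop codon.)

Gln: 2 codons.
Val: 4 codons.
Met: 1 codon.
Thr: 4 codons.
Arg: 6 codons.
2 × 4 × 1 × 4 × 6 = 192.

192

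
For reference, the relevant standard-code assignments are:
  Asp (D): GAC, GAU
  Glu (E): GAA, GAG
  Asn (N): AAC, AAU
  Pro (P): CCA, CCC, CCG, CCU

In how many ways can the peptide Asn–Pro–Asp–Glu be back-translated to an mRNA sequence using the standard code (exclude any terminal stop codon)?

Asn: 2 codons.
Pro: 4 codons.
Asp: 2 codons.
Glu: 2 codons.
2 × 4 × 2 × 2 = 32.

32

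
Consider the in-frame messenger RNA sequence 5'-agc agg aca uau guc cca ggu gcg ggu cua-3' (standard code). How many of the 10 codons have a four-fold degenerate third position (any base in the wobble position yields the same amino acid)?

7

Codon 1 AGC (Ser): third position 2-fold.
Codon 2 AGG (Arg): third position 2-fold.
Codon 3 ACA (Thr): third position 4-fold.
Codon 4 UAU (Tyr): third position 2-fold.
Codon 5 GUC (Val): third position 4-fold.
Codon 6 CCA (Pro): third position 4-fold.
Codon 7 GGU (Gly): third position 4-fold.
Codon 8 GCG (Ala): third position 4-fold.
Codon 9 GGU (Gly): third position 4-fold.
Codon 10 CUA (Leu): third position 4-fold.
Four-fold degenerate third positions: 7.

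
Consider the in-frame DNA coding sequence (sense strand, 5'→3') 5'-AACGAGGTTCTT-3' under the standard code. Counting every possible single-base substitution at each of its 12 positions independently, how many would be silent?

Codon 1 (AAC, Asn): 1 synonymous substitution.
Codon 2 (GAG, Glu): 1 synonymous substitution.
Codon 3 (GTT, Val): 3 synonymous substitutions.
Codon 4 (CTT, Leu): 3 synonymous substitutions.
Total: 1 + 1 + 3 + 3 = 8.

8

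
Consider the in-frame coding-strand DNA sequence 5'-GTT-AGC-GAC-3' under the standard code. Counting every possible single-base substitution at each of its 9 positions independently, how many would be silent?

5

Codon 1 (GTT, Val): 3 synonymous substitutions.
Codon 2 (AGC, Ser): 1 synonymous substitution.
Codon 3 (GAC, Asp): 1 synonymous substitution.
Total: 3 + 1 + 1 = 5.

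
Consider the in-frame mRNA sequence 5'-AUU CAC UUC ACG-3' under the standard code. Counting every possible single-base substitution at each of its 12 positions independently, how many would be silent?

7

Codon 1 (AUU, Ile): 2 synonymous substitutions.
Codon 2 (CAC, His): 1 synonymous substitution.
Codon 3 (UUC, Phe): 1 synonymous substitution.
Codon 4 (ACG, Thr): 3 synonymous substitutions.
Total: 2 + 1 + 1 + 3 = 7.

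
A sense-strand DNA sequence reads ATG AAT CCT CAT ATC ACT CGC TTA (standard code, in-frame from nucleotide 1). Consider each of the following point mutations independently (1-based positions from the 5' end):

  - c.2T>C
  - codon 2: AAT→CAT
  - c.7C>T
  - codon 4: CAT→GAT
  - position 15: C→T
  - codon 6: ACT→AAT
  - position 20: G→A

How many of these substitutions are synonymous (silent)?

Codon 1: ATG (Met) → ACG (Thr) — missense.
Codon 2: AAT (Asn) → CAT (His) — missense.
Codon 3: CCT (Pro) → TCT (Ser) — missense.
Codon 4: CAT (His) → GAT (Asp) — missense.
Codon 5: ATC (Ile) → ATT (Ile) — synonymous.
Codon 6: ACT (Thr) → AAT (Asn) — missense.
Codon 7: CGC (Arg) → CAC (His) — missense.
Synonymous: 1 of 7.

1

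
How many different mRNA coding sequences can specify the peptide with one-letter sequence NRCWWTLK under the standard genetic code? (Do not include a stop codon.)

1152

Asn: 2 codons.
Arg: 6 codons.
Cys: 2 codons.
Trp: 1 codon.
Trp: 1 codon.
Thr: 4 codons.
Leu: 6 codons.
Lys: 2 codons.
2 × 6 × 2 × 1 × 1 × 4 × 6 × 2 = 1152.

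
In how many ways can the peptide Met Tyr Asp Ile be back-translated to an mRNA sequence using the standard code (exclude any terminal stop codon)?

Met: 1 codon.
Tyr: 2 codons.
Asp: 2 codons.
Ile: 3 codons.
1 × 2 × 2 × 3 = 12.

12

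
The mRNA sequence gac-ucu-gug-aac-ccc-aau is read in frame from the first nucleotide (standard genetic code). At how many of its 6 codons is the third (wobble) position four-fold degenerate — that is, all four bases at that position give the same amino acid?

3

Codon 1 GAC (Asp): third position 2-fold.
Codon 2 UCU (Ser): third position 4-fold.
Codon 3 GUG (Val): third position 4-fold.
Codon 4 AAC (Asn): third position 2-fold.
Codon 5 CCC (Pro): third position 4-fold.
Codon 6 AAU (Asn): third position 2-fold.
Four-fold degenerate third positions: 3.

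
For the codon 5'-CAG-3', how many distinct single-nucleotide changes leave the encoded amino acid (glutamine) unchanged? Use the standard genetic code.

1

Position 1: none → 0 synonymous.
Position 2: none → 0 synonymous.
Position 3: CAA → 1 synonymous.
Total: 0 + 0 + 1 = 1.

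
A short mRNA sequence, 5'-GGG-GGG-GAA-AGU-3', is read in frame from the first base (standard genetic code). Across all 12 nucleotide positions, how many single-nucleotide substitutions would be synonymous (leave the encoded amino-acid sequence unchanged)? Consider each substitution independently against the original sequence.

Codon 1 (GGG, Gly): 3 synonymous substitutions.
Codon 2 (GGG, Gly): 3 synonymous substitutions.
Codon 3 (GAA, Glu): 1 synonymous substitution.
Codon 4 (AGU, Ser): 1 synonymous substitution.
Total: 3 + 3 + 1 + 1 = 8.

8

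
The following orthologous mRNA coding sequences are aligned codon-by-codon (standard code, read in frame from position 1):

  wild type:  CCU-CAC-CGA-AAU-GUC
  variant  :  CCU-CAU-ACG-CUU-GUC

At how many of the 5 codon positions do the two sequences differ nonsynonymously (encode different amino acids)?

Codon 1: CCU Pro / CCU Pro — identical.
Codon 2: CAC His / CAU His — synonymous.
Codon 3: CGA Arg / ACG Thr — nonsynonymous.
Codon 4: AAU Asn / CUU Leu — nonsynonymous.
Codon 5: GUC Val / GUC Val — identical.
Nonsynonymous differences: 2.

2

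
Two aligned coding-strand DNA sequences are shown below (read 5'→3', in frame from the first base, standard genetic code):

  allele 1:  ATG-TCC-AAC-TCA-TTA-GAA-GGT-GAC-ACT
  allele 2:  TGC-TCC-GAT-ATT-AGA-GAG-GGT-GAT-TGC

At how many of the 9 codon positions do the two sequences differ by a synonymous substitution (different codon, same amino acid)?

2

Codon 1: ATG Met / TGC Cys — nonsynonymous.
Codon 2: TCC Ser / TCC Ser — identical.
Codon 3: AAC Asn / GAT Asp — nonsynonymous.
Codon 4: TCA Ser / ATT Ile — nonsynonymous.
Codon 5: TTA Leu / AGA Arg — nonsynonymous.
Codon 6: GAA Glu / GAG Glu — synonymous.
Codon 7: GGT Gly / GGT Gly — identical.
Codon 8: GAC Asp / GAT Asp — synonymous.
Codon 9: ACT Thr / TGC Cys — nonsynonymous.
Synonymous differences: 2.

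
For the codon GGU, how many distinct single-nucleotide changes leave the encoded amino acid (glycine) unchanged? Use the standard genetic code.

3

Position 1: none → 0 synonymous.
Position 2: none → 0 synonymous.
Position 3: GGC, GGA, GGG → 3 synonymous.
Total: 0 + 0 + 3 = 3.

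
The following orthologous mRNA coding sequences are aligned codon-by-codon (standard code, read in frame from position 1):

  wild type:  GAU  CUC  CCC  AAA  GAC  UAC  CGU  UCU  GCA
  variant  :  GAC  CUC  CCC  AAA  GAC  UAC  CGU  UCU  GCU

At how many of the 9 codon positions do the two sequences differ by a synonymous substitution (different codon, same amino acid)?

2

Codon 1: GAU Asp / GAC Asp — synonymous.
Codon 2: CUC Leu / CUC Leu — identical.
Codon 3: CCC Pro / CCC Pro — identical.
Codon 4: AAA Lys / AAA Lys — identical.
Codon 5: GAC Asp / GAC Asp — identical.
Codon 6: UAC Tyr / UAC Tyr — identical.
Codon 7: CGU Arg / CGU Arg — identical.
Codon 8: UCU Ser / UCU Ser — identical.
Codon 9: GCA Ala / GCU Ala — synonymous.
Synonymous differences: 2.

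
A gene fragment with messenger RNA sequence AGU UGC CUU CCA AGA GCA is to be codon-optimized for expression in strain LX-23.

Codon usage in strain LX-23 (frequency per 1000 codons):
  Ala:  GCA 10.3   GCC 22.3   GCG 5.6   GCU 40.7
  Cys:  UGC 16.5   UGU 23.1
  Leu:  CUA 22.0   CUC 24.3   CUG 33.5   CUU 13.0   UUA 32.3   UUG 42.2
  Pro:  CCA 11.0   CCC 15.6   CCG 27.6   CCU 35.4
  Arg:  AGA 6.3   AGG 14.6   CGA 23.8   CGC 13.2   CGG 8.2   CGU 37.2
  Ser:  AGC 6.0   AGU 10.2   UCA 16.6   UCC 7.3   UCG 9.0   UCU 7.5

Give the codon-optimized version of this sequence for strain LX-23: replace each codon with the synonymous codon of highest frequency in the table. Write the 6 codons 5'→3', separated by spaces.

Codon 1 (Ser): best is UCA at 16.6.
Codon 2 (Cys): best is UGU at 23.1.
Codon 3 (Leu): best is UUG at 42.2.
Codon 4 (Pro): best is CCU at 35.4.
Codon 5 (Arg): best is CGU at 37.2.
Codon 6 (Ala): best is GCU at 40.7.

UCA UGU UUG CCU CGU GCU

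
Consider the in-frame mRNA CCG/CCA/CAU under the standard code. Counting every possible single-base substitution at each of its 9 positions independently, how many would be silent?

7

Codon 1 (CCG, Pro): 3 synonymous substitutions.
Codon 2 (CCA, Pro): 3 synonymous substitutions.
Codon 3 (CAU, His): 1 synonymous substitution.
Total: 3 + 3 + 1 = 7.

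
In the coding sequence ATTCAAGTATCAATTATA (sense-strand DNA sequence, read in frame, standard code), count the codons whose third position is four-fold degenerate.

Codon 1 ATT (Ile): third position 3-fold.
Codon 2 CAA (Gln): third position 2-fold.
Codon 3 GTA (Val): third position 4-fold.
Codon 4 TCA (Ser): third position 4-fold.
Codon 5 ATT (Ile): third position 3-fold.
Codon 6 ATA (Ile): third position 3-fold.
Four-fold degenerate third positions: 2.

2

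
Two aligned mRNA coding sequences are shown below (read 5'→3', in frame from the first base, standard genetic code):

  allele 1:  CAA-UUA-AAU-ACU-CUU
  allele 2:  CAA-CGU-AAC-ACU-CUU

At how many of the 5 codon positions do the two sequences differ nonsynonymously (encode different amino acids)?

Codon 1: CAA Gln / CAA Gln — identical.
Codon 2: UUA Leu / CGU Arg — nonsynonymous.
Codon 3: AAU Asn / AAC Asn — synonymous.
Codon 4: ACU Thr / ACU Thr — identical.
Codon 5: CUU Leu / CUU Leu — identical.
Nonsynonymous differences: 1.

1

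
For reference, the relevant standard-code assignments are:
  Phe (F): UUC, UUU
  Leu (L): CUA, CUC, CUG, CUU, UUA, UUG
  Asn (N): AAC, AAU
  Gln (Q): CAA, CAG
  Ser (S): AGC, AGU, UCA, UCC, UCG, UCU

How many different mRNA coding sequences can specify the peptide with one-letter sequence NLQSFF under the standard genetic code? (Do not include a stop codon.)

Asn: 2 codons.
Leu: 6 codons.
Gln: 2 codons.
Ser: 6 codons.
Phe: 2 codons.
Phe: 2 codons.
2 × 6 × 2 × 6 × 2 × 2 = 576.

576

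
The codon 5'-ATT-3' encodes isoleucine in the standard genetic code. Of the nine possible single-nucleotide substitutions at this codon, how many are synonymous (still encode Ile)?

2

Position 1: none → 0 synonymous.
Position 2: none → 0 synonymous.
Position 3: ATC, ATA → 2 synonymous.
Total: 0 + 0 + 2 = 2.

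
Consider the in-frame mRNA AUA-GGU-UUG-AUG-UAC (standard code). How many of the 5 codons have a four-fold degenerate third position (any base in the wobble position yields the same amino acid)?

1

Codon 1 AUA (Ile): third position 3-fold.
Codon 2 GGU (Gly): third position 4-fold.
Codon 3 UUG (Leu): third position 2-fold.
Codon 4 AUG (Met): third position 1-fold.
Codon 5 UAC (Tyr): third position 2-fold.
Four-fold degenerate third positions: 1.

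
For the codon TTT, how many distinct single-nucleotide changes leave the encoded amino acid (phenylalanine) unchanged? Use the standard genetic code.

Position 1: none → 0 synonymous.
Position 2: none → 0 synonymous.
Position 3: TTC → 1 synonymous.
Total: 0 + 0 + 1 = 1.

1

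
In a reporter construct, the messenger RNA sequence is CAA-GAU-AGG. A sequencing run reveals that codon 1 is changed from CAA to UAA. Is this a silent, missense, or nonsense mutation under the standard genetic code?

Position 1 falls in codon 1: CAA → Gln.
After the substitution the codon is UAA → Stop.
The new codon is a stop codon, so this is a nonsense mutation.

nonsense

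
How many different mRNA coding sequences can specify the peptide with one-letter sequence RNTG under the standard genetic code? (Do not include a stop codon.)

192

Arg: 6 codons.
Asn: 2 codons.
Thr: 4 codons.
Gly: 4 codons.
6 × 2 × 4 × 4 = 192.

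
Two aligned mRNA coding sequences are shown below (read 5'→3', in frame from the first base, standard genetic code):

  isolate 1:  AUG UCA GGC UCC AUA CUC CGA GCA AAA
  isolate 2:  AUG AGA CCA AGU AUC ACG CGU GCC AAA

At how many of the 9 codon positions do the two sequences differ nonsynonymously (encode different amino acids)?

3

Codon 1: AUG Met / AUG Met — identical.
Codon 2: UCA Ser / AGA Arg — nonsynonymous.
Codon 3: GGC Gly / CCA Pro — nonsynonymous.
Codon 4: UCC Ser / AGU Ser — synonymous.
Codon 5: AUA Ile / AUC Ile — synonymous.
Codon 6: CUC Leu / ACG Thr — nonsynonymous.
Codon 7: CGA Arg / CGU Arg — synonymous.
Codon 8: GCA Ala / GCC Ala — synonymous.
Codon 9: AAA Lys / AAA Lys — identical.
Nonsynonymous differences: 3.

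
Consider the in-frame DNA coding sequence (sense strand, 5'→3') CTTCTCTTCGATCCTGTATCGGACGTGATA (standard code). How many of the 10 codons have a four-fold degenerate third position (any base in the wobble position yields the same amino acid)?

6

Codon 1 CTT (Leu): third position 4-fold.
Codon 2 CTC (Leu): third position 4-fold.
Codon 3 TTC (Phe): third position 2-fold.
Codon 4 GAT (Asp): third position 2-fold.
Codon 5 CCT (Pro): third position 4-fold.
Codon 6 GTA (Val): third position 4-fold.
Codon 7 TCG (Ser): third position 4-fold.
Codon 8 GAC (Asp): third position 2-fold.
Codon 9 GTG (Val): third position 4-fold.
Codon 10 ATA (Ile): third position 3-fold.
Four-fold degenerate third positions: 6.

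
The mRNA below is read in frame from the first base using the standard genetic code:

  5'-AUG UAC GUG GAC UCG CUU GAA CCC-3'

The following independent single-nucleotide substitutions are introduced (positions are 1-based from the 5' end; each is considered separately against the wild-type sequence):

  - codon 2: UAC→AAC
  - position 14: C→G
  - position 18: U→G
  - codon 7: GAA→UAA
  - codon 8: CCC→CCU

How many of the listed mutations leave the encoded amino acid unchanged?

Codon 2: UAC (Tyr) → AAC (Asn) — missense.
Codon 5: UCG (Ser) → UGG (Trp) — missense.
Codon 6: CUU (Leu) → CUG (Leu) — synonymous.
Codon 7: GAA (Glu) → UAA (Stop) — nonsense.
Codon 8: CCC (Pro) → CCU (Pro) — synonymous.
Synonymous: 2 of 5.

2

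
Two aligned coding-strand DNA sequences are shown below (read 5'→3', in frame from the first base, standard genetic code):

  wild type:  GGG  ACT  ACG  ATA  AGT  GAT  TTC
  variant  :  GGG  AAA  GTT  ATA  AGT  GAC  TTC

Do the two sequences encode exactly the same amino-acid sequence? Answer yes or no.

Codon 1: GGG Gly / GGG Gly — identical.
Codon 2: ACT Thr / AAA Lys — nonsynonymous.
Codon 3: ACG Thr / GTT Val — nonsynonymous.
Codon 4: ATA Ile / ATA Ile — identical.
Codon 5: AGT Ser / AGT Ser — identical.
Codon 6: GAT Asp / GAC Asp — synonymous.
Codon 7: TTC Phe / TTC Phe — identical.
Nonsynonymous differences: 2 → different protein.

no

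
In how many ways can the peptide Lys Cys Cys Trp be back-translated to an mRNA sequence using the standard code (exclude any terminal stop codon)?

8

Lys: 2 codons.
Cys: 2 codons.
Cys: 2 codons.
Trp: 1 codon.
2 × 2 × 2 × 1 = 8.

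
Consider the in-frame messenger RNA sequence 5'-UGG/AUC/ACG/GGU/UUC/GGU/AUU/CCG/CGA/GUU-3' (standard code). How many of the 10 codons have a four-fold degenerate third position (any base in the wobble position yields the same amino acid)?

6

Codon 1 UGG (Trp): third position 1-fold.
Codon 2 AUC (Ile): third position 3-fold.
Codon 3 ACG (Thr): third position 4-fold.
Codon 4 GGU (Gly): third position 4-fold.
Codon 5 UUC (Phe): third position 2-fold.
Codon 6 GGU (Gly): third position 4-fold.
Codon 7 AUU (Ile): third position 3-fold.
Codon 8 CCG (Pro): third position 4-fold.
Codon 9 CGA (Arg): third position 4-fold.
Codon 10 GUU (Val): third position 4-fold.
Four-fold degenerate third positions: 6.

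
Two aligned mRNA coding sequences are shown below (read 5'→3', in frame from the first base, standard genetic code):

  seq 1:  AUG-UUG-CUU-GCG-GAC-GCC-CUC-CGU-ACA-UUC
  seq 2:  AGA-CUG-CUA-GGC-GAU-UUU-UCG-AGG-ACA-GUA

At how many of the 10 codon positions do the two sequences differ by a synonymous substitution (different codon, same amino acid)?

Codon 1: AUG Met / AGA Arg — nonsynonymous.
Codon 2: UUG Leu / CUG Leu — synonymous.
Codon 3: CUU Leu / CUA Leu — synonymous.
Codon 4: GCG Ala / GGC Gly — nonsynonymous.
Codon 5: GAC Asp / GAU Asp — synonymous.
Codon 6: GCC Ala / UUU Phe — nonsynonymous.
Codon 7: CUC Leu / UCG Ser — nonsynonymous.
Codon 8: CGU Arg / AGG Arg — synonymous.
Codon 9: ACA Thr / ACA Thr — identical.
Codon 10: UUC Phe / GUA Val — nonsynonymous.
Synonymous differences: 4.

4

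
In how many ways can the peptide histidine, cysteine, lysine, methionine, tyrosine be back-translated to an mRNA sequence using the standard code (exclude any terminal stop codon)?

16

His: 2 codons.
Cys: 2 codons.
Lys: 2 codons.
Met: 1 codon.
Tyr: 2 codons.
2 × 2 × 2 × 1 × 2 = 16.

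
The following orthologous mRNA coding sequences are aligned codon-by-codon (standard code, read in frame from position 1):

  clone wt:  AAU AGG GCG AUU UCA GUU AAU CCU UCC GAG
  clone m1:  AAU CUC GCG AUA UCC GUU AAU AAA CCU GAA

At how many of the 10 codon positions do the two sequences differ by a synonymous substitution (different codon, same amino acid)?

Codon 1: AAU Asn / AAU Asn — identical.
Codon 2: AGG Arg / CUC Leu — nonsynonymous.
Codon 3: GCG Ala / GCG Ala — identical.
Codon 4: AUU Ile / AUA Ile — synonymous.
Codon 5: UCA Ser / UCC Ser — synonymous.
Codon 6: GUU Val / GUU Val — identical.
Codon 7: AAU Asn / AAU Asn — identical.
Codon 8: CCU Pro / AAA Lys — nonsynonymous.
Codon 9: UCC Ser / CCU Pro — nonsynonymous.
Codon 10: GAG Glu / GAA Glu — synonymous.
Synonymous differences: 3.

3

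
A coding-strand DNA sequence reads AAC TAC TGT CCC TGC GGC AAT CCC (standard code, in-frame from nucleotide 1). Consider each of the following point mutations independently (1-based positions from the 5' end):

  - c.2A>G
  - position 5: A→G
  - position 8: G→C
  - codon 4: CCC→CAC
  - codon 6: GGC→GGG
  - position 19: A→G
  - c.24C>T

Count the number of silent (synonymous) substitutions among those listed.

Codon 1: AAC (Asn) → AGC (Ser) — missense.
Codon 2: TAC (Tyr) → TGC (Cys) — missense.
Codon 3: TGT (Cys) → TCT (Ser) — missense.
Codon 4: CCC (Pro) → CAC (His) — missense.
Codon 6: GGC (Gly) → GGG (Gly) — synonymous.
Codon 7: AAT (Asn) → GAT (Asp) — missense.
Codon 8: CCC (Pro) → CCT (Pro) — synonymous.
Synonymous: 2 of 7.

2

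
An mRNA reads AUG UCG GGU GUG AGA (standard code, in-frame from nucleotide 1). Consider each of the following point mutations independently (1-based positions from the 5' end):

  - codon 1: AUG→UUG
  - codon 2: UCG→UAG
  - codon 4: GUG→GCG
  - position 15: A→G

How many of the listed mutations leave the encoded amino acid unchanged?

Codon 1: AUG (Met) → UUG (Leu) — missense.
Codon 2: UCG (Ser) → UAG (Stop) — nonsense.
Codon 4: GUG (Val) → GCG (Ala) — missense.
Codon 5: AGA (Arg) → AGG (Arg) — synonymous.
Synonymous: 1 of 4.

1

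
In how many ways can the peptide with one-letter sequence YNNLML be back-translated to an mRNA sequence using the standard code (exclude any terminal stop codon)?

288

Tyr: 2 codons.
Asn: 2 codons.
Asn: 2 codons.
Leu: 6 codons.
Met: 1 codon.
Leu: 6 codons.
2 × 2 × 2 × 6 × 1 × 6 = 288.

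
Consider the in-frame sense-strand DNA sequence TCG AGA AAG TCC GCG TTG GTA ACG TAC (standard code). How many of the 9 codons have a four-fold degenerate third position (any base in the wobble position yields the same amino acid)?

Codon 1 TCG (Ser): third position 4-fold.
Codon 2 AGA (Arg): third position 2-fold.
Codon 3 AAG (Lys): third position 2-fold.
Codon 4 TCC (Ser): third position 4-fold.
Codon 5 GCG (Ala): third position 4-fold.
Codon 6 TTG (Leu): third position 2-fold.
Codon 7 GTA (Val): third position 4-fold.
Codon 8 ACG (Thr): third position 4-fold.
Codon 9 TAC (Tyr): third position 2-fold.
Four-fold degenerate third positions: 5.

5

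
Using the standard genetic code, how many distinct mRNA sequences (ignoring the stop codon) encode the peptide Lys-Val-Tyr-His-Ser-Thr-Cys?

1536

Lys: 2 codons.
Val: 4 codons.
Tyr: 2 codons.
His: 2 codons.
Ser: 6 codons.
Thr: 4 codons.
Cys: 2 codons.
2 × 4 × 2 × 2 × 6 × 4 × 2 = 1536.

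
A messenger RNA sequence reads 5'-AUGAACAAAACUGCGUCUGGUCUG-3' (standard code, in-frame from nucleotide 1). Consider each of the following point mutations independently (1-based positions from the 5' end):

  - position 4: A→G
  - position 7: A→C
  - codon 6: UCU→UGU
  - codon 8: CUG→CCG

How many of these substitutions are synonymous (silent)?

0

Codon 2: AAC (Asn) → GAC (Asp) — missense.
Codon 3: AAA (Lys) → CAA (Gln) — missense.
Codon 6: UCU (Ser) → UGU (Cys) — missense.
Codon 8: CUG (Leu) → CCG (Pro) — missense.
Synonymous: 0 of 4.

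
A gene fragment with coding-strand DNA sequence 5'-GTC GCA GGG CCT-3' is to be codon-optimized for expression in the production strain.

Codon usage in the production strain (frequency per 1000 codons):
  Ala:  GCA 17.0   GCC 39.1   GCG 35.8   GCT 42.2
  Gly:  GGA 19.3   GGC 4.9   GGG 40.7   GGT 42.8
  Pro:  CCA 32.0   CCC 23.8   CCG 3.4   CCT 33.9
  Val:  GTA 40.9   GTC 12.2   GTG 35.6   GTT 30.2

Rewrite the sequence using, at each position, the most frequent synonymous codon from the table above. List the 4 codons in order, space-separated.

GTA GCT GGT CCT

Codon 1 (Val): best is GTA at 40.9.
Codon 2 (Ala): best is GCT at 42.2.
Codon 3 (Gly): best is GGT at 42.8.
Codon 4 (Pro): best is CCT at 33.9.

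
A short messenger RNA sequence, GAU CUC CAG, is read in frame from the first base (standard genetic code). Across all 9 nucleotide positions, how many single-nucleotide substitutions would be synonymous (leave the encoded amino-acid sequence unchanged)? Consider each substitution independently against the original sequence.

5

Codon 1 (GAU, Asp): 1 synonymous substitution.
Codon 2 (CUC, Leu): 3 synonymous substitutions.
Codon 3 (CAG, Gln): 1 synonymous substitution.
Total: 1 + 3 + 1 = 5.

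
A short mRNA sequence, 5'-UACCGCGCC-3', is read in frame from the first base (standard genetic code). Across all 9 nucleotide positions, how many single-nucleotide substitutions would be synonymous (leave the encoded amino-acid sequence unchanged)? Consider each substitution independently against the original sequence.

7

Codon 1 (UAC, Tyr): 1 synonymous substitution.
Codon 2 (CGC, Arg): 3 synonymous substitutions.
Codon 3 (GCC, Ala): 3 synonymous substitutions.
Total: 1 + 3 + 3 = 7.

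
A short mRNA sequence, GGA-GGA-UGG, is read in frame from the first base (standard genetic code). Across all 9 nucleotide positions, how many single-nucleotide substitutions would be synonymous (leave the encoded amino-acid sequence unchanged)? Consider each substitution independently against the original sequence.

6

Codon 1 (GGA, Gly): 3 synonymous substitutions.
Codon 2 (GGA, Gly): 3 synonymous substitutions.
Codon 3 (UGG, Trp): 0 synonymous substitutions.
Total: 3 + 3 + 0 = 6.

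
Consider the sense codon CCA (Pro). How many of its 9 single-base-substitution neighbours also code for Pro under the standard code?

3

Position 1: none → 0 synonymous.
Position 2: none → 0 synonymous.
Position 3: CCU, CCC, CCG → 3 synonymous.
Total: 0 + 0 + 3 = 3.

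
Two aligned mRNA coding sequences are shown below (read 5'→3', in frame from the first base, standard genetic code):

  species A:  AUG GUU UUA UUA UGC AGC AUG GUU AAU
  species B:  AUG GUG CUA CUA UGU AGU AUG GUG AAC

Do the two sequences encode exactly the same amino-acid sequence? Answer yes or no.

Codon 1: AUG Met / AUG Met — identical.
Codon 2: GUU Val / GUG Val — synonymous.
Codon 3: UUA Leu / CUA Leu — synonymous.
Codon 4: UUA Leu / CUA Leu — synonymous.
Codon 5: UGC Cys / UGU Cys — synonymous.
Codon 6: AGC Ser / AGU Ser — synonymous.
Codon 7: AUG Met / AUG Met — identical.
Codon 8: GUU Val / GUG Val — synonymous.
Codon 9: AAU Asn / AAC Asn — synonymous.
Nonsynonymous differences: 0 → same protein.

yes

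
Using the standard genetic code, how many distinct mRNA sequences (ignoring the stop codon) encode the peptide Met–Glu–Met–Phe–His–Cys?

Met: 1 codon.
Glu: 2 codons.
Met: 1 codon.
Phe: 2 codons.
His: 2 codons.
Cys: 2 codons.
1 × 2 × 1 × 2 × 2 × 2 = 16.

16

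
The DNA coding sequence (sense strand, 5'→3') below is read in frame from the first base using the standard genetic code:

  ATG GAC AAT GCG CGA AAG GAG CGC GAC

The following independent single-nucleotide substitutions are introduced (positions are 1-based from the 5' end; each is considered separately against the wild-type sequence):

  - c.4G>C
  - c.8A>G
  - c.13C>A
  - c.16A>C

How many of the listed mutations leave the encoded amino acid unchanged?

Codon 2: GAC (Asp) → CAC (His) — missense.
Codon 3: AAT (Asn) → AGT (Ser) — missense.
Codon 5: CGA (Arg) → AGA (Arg) — synonymous.
Codon 6: AAG (Lys) → CAG (Gln) — missense.
Synonymous: 1 of 4.

1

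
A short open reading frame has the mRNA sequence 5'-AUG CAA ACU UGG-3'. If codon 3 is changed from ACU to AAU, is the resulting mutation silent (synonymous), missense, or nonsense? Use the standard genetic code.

Position 8 falls in codon 3: ACU → Thr.
After the substitution the codon is AAU → Asn.
Thr ≠ Asn, so this is a missense mutation.

missense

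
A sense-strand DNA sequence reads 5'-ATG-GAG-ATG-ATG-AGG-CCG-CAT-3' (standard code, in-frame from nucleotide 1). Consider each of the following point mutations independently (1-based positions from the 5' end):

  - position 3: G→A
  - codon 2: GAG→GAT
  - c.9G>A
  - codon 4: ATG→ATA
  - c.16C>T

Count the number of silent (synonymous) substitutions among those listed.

Codon 1: ATG (Met) → ATA (Ile) — missense.
Codon 2: GAG (Glu) → GAT (Asp) — missense.
Codon 3: ATG (Met) → ATA (Ile) — missense.
Codon 4: ATG (Met) → ATA (Ile) — missense.
Codon 6: CCG (Pro) → TCG (Ser) — missense.
Synonymous: 0 of 5.

0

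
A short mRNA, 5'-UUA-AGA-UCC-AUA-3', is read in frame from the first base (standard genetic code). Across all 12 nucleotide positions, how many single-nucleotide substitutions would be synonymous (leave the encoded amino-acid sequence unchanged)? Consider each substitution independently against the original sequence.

Codon 1 (UUA, Leu): 2 synonymous substitutions.
Codon 2 (AGA, Arg): 2 synonymous substitutions.
Codon 3 (UCC, Ser): 3 synonymous substitutions.
Codon 4 (AUA, Ile): 2 synonymous substitutions.
Total: 2 + 2 + 3 + 2 = 9.

9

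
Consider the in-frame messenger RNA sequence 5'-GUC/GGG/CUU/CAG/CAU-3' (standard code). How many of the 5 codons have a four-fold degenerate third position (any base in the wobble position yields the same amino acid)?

3

Codon 1 GUC (Val): third position 4-fold.
Codon 2 GGG (Gly): third position 4-fold.
Codon 3 CUU (Leu): third position 4-fold.
Codon 4 CAG (Gln): third position 2-fold.
Codon 5 CAU (His): third position 2-fold.
Four-fold degenerate third positions: 3.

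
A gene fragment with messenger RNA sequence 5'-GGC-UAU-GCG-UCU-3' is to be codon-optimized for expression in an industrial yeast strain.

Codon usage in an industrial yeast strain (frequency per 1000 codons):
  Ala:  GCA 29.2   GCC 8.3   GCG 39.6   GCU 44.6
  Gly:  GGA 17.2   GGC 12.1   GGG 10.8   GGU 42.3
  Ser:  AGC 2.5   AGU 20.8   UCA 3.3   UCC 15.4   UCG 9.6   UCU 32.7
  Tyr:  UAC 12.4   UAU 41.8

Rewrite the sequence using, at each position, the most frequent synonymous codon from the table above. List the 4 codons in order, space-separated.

GGU UAU GCU UCU

Codon 1 (Gly): best is GGU at 42.3.
Codon 2 (Tyr): best is UAU at 41.8.
Codon 3 (Ala): best is GCU at 44.6.
Codon 4 (Ser): best is UCU at 32.7.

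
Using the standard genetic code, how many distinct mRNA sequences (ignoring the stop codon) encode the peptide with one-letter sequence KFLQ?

48

Lys: 2 codons.
Phe: 2 codons.
Leu: 6 codons.
Gln: 2 codons.
2 × 2 × 6 × 2 = 48.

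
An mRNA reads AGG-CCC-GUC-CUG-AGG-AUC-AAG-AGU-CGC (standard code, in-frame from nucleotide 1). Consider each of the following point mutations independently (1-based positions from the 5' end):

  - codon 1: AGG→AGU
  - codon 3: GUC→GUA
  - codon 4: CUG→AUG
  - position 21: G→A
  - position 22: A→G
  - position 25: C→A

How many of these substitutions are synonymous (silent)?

Codon 1: AGG (Arg) → AGU (Ser) — missense.
Codon 3: GUC (Val) → GUA (Val) — synonymous.
Codon 4: CUG (Leu) → AUG (Met) — missense.
Codon 7: AAG (Lys) → AAA (Lys) — synonymous.
Codon 8: AGU (Ser) → GGU (Gly) — missense.
Codon 9: CGC (Arg) → AGC (Ser) — missense.
Synonymous: 2 of 6.

2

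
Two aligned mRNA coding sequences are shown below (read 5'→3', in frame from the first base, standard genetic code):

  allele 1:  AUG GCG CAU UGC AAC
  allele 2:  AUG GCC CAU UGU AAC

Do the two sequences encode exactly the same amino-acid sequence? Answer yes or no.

yes

Codon 1: AUG Met / AUG Met — identical.
Codon 2: GCG Ala / GCC Ala — synonymous.
Codon 3: CAU His / CAU His — identical.
Codon 4: UGC Cys / UGU Cys — synonymous.
Codon 5: AAC Asn / AAC Asn — identical.
Nonsynonymous differences: 0 → same protein.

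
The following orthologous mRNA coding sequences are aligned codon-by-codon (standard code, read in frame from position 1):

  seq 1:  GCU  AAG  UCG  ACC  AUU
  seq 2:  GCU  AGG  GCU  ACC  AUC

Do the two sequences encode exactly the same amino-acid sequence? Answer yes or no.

Codon 1: GCU Ala / GCU Ala — identical.
Codon 2: AAG Lys / AGG Arg — nonsynonymous.
Codon 3: UCG Ser / GCU Ala — nonsynonymous.
Codon 4: ACC Thr / ACC Thr — identical.
Codon 5: AUU Ile / AUC Ile — synonymous.
Nonsynonymous differences: 2 → different protein.

no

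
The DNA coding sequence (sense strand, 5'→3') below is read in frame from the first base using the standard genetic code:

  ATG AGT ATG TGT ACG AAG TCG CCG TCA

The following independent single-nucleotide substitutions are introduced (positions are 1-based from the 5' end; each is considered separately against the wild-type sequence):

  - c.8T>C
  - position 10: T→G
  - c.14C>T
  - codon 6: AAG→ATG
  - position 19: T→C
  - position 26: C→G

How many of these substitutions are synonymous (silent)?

Codon 3: ATG (Met) → ACG (Thr) — missense.
Codon 4: TGT (Cys) → GGT (Gly) — missense.
Codon 5: ACG (Thr) → ATG (Met) — missense.
Codon 6: AAG (Lys) → ATG (Met) — missense.
Codon 7: TCG (Ser) → CCG (Pro) — missense.
Codon 9: TCA (Ser) → TGA (Stop) — nonsense.
Synonymous: 0 of 6.

0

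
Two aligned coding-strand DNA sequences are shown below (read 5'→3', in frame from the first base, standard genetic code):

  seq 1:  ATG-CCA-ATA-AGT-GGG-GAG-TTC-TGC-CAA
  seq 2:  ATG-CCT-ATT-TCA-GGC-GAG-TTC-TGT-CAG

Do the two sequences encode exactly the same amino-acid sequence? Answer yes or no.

yes

Codon 1: ATG Met / ATG Met — identical.
Codon 2: CCA Pro / CCT Pro — synonymous.
Codon 3: ATA Ile / ATT Ile — synonymous.
Codon 4: AGT Ser / TCA Ser — synonymous.
Codon 5: GGG Gly / GGC Gly — synonymous.
Codon 6: GAG Glu / GAG Glu — identical.
Codon 7: TTC Phe / TTC Phe — identical.
Codon 8: TGC Cys / TGT Cys — synonymous.
Codon 9: CAA Gln / CAG Gln — synonymous.
Nonsynonymous differences: 0 → same protein.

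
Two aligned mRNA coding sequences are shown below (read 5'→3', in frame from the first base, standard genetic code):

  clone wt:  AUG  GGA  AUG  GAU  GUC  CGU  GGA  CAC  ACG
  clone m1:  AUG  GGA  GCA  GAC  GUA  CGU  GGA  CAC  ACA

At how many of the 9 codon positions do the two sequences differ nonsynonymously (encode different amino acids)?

1

Codon 1: AUG Met / AUG Met — identical.
Codon 2: GGA Gly / GGA Gly — identical.
Codon 3: AUG Met / GCA Ala — nonsynonymous.
Codon 4: GAU Asp / GAC Asp — synonymous.
Codon 5: GUC Val / GUA Val — synonymous.
Codon 6: CGU Arg / CGU Arg — identical.
Codon 7: GGA Gly / GGA Gly — identical.
Codon 8: CAC His / CAC His — identical.
Codon 9: ACG Thr / ACA Thr — synonymous.
Nonsynonymous differences: 1.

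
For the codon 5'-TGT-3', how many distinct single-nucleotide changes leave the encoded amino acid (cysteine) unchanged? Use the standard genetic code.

Position 1: none → 0 synonymous.
Position 2: none → 0 synonymous.
Position 3: TGC → 1 synonymous.
Total: 0 + 0 + 1 = 1.

1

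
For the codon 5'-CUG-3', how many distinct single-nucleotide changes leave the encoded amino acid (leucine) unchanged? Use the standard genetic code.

Position 1: UUG → 1 synonymous.
Position 2: none → 0 synonymous.
Position 3: CUU, CUC, CUA → 3 synonymous.
Total: 1 + 0 + 3 = 4.

4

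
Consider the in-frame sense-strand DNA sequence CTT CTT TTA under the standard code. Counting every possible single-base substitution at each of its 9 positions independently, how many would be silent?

Codon 1 (CTT, Leu): 3 synonymous substitutions.
Codon 2 (CTT, Leu): 3 synonymous substitutions.
Codon 3 (TTA, Leu): 2 synonymous substitutions.
Total: 3 + 3 + 2 = 8.

8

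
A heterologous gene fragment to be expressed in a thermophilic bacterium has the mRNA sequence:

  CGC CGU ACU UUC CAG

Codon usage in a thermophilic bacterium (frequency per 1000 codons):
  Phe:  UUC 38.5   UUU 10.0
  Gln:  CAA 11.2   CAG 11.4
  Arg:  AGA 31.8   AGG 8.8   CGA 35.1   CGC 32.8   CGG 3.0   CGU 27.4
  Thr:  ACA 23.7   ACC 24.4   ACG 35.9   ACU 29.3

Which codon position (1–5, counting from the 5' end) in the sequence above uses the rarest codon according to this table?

Codon 1 CGC (Arg): 32.8 per 1000.
Codon 2 CGU (Arg): 27.4 per 1000.
Codon 3 ACU (Thr): 29.3 per 1000.
Codon 4 UUC (Phe): 38.5 per 1000.
Codon 5 CAG (Gln): 11.4 per 1000.
Lowest frequency is 11.4 at codon 5.

5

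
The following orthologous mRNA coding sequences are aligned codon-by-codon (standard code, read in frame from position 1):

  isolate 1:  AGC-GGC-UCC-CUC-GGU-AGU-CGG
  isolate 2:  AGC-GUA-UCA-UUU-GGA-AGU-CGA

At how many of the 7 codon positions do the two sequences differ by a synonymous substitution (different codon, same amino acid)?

3

Codon 1: AGC Ser / AGC Ser — identical.
Codon 2: GGC Gly / GUA Val — nonsynonymous.
Codon 3: UCC Ser / UCA Ser — synonymous.
Codon 4: CUC Leu / UUU Phe — nonsynonymous.
Codon 5: GGU Gly / GGA Gly — synonymous.
Codon 6: AGU Ser / AGU Ser — identical.
Codon 7: CGG Arg / CGA Arg — synonymous.
Synonymous differences: 3.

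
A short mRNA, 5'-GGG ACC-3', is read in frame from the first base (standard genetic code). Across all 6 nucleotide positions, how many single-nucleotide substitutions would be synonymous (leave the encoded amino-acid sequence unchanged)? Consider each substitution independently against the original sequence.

6

Codon 1 (GGG, Gly): 3 synonymous substitutions.
Codon 2 (ACC, Thr): 3 synonymous substitutions.
Total: 3 + 3 = 6.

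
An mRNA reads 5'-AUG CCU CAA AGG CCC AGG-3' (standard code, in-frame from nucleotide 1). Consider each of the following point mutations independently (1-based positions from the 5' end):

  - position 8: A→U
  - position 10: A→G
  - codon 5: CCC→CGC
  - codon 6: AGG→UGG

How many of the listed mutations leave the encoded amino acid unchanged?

Codon 3: CAA (Gln) → CUA (Leu) — missense.
Codon 4: AGG (Arg) → GGG (Gly) — missense.
Codon 5: CCC (Pro) → CGC (Arg) — missense.
Codon 6: AGG (Arg) → UGG (Trp) — missense.
Synonymous: 0 of 4.

0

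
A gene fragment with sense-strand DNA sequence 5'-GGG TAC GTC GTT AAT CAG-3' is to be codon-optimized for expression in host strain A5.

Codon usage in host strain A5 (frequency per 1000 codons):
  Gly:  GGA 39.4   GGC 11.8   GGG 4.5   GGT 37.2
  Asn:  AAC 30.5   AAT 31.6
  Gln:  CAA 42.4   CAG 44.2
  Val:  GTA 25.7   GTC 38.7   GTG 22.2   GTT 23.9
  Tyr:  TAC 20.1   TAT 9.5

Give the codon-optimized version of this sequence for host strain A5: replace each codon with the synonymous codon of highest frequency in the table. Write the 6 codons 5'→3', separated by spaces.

Codon 1 (Gly): best is GGA at 39.4.
Codon 2 (Tyr): best is TAC at 20.1.
Codon 3 (Val): best is GTC at 38.7.
Codon 4 (Val): best is GTC at 38.7.
Codon 5 (Asn): best is AAT at 31.6.
Codon 6 (Gln): best is CAG at 44.2.

GGA TAC GTC GTC AAT CAG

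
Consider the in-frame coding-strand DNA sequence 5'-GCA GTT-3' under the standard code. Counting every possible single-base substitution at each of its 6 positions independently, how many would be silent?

Codon 1 (GCA, Ala): 3 synonymous substitutions.
Codon 2 (GTT, Val): 3 synonymous substitutions.
Total: 3 + 3 = 6.

6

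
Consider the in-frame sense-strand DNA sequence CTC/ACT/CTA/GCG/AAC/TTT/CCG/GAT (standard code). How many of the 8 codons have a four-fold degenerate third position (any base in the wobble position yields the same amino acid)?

5

Codon 1 CTC (Leu): third position 4-fold.
Codon 2 ACT (Thr): third position 4-fold.
Codon 3 CTA (Leu): third position 4-fold.
Codon 4 GCG (Ala): third position 4-fold.
Codon 5 AAC (Asn): third position 2-fold.
Codon 6 TTT (Phe): third position 2-fold.
Codon 7 CCG (Pro): third position 4-fold.
Codon 8 GAT (Asp): third position 2-fold.
Four-fold degenerate third positions: 5.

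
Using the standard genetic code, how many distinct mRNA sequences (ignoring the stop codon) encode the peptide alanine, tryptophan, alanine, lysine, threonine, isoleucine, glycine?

1536

Ala: 4 codons.
Trp: 1 codon.
Ala: 4 codons.
Lys: 2 codons.
Thr: 4 codons.
Ile: 3 codons.
Gly: 4 codons.
4 × 1 × 4 × 2 × 4 × 3 × 4 = 1536.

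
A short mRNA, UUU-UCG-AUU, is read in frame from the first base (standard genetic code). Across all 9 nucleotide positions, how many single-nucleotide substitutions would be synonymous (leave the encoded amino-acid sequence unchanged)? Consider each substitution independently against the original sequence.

Codon 1 (UUU, Phe): 1 synonymous substitution.
Codon 2 (UCG, Ser): 3 synonymous substitutions.
Codon 3 (AUU, Ile): 2 synonymous substitutions.
Total: 1 + 3 + 2 = 6.

6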